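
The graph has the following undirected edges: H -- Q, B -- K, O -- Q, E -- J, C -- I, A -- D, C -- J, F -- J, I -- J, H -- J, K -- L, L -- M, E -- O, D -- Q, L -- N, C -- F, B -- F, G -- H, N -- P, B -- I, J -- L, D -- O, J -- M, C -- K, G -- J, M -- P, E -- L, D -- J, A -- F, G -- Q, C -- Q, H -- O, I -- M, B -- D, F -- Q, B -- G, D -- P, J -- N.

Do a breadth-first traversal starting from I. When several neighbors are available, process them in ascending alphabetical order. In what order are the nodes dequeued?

I, B, C, J, M, D, F, G, K, Q, E, H, L, N, P, A, O

Visit I; enqueue B, C, J, M → queue [B, C, J, M]
Visit B; enqueue D, F, G, K → queue [C, J, M, D, F, G, K]
Visit C; enqueue Q → queue [J, M, D, F, G, K, Q]
Visit J; enqueue E, H, L, N → queue [M, D, F, G, K, Q, E, H, L, N]
Visit M; enqueue P → queue [D, F, G, K, Q, E, H, L, N, P]
Visit D; enqueue A, O → queue [F, G, K, Q, E, H, L, N, P, A, O]
Visit F → queue [G, K, Q, E, H, L, N, P, A, O]
Visit G → queue [K, Q, E, H, L, N, P, A, O]
Visit K → queue [Q, E, H, L, N, P, A, O]
Visit Q → queue [E, H, L, N, P, A, O]
Visit E → queue [H, L, N, P, A, O]
Visit H → queue [L, N, P, A, O]
Visit L → queue [N, P, A, O]
Visit N → queue [P, A, O]
Visit P → queue [A, O]
Visit A → queue [O]
Visit O → queue []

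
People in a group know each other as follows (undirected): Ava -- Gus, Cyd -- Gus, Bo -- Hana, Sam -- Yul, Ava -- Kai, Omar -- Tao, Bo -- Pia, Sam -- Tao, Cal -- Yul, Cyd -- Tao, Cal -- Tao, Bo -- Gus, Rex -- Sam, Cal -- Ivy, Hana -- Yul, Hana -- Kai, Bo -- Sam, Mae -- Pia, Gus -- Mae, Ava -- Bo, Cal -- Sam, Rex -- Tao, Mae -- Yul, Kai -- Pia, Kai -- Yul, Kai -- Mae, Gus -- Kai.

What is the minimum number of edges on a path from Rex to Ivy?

3

Level 0: Rex
Level 1: Sam, Tao
Level 2: Bo, Cal, Cyd, Omar, Yul
Level 3: Ava, Gus, Hana, Ivy, Kai, Mae, Pia
Ivy first appears at level 3.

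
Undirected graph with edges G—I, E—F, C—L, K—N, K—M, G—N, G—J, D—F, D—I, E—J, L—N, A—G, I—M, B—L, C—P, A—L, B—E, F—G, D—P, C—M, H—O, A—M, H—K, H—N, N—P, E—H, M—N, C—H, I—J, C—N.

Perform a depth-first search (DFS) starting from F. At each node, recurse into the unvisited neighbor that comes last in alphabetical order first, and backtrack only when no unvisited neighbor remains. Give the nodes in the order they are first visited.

Visit F
F → G
G → N
N → P
P → D
D → I
I → M
M → K
K → H
H → O
H → E
E → J
E → B
B → L
L → C
L → A

F G N P D I M K H O E J B L C A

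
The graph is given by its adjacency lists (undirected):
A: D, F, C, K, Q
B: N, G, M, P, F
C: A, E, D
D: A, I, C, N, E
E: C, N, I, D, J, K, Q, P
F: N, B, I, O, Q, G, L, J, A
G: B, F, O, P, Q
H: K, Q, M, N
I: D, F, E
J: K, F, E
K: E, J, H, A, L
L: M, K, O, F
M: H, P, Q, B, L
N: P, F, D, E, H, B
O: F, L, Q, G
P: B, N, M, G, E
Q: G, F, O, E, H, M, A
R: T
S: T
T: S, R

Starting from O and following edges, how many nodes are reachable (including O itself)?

17

BFS from O visits: O, F, G, L, Q, A, B, I, J, N, P, K, M, E, H, C, D
Reachable nodes: 17 of 20 total.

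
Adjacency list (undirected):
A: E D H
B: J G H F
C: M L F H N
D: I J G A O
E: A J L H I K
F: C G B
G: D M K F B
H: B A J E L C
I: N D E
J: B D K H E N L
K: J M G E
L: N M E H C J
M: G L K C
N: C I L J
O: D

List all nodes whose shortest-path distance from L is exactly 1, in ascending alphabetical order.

C, E, H, J, M, N

Level 0: L
Level 1: C, E, H, J, M, N
Level 2: A, B, D, F, G, I, K
Level 3: O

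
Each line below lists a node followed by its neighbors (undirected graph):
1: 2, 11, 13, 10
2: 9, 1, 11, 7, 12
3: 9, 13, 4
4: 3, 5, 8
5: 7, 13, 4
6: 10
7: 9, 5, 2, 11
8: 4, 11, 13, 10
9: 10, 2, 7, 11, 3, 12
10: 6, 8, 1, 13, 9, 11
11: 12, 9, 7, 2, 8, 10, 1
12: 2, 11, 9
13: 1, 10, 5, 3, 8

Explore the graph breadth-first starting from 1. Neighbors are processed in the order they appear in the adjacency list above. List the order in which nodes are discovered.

1 → 2 → 11 → 13 → 10 → 9 → 7 → 12 → 8 → 5 → 3 → 6 → 4

Visit 1; enqueue 2, 11, 13, 10 → queue [2, 11, 13, 10]
Visit 2; enqueue 9, 7, 12 → queue [11, 13, 10, 9, 7, 12]
Visit 11; enqueue 8 → queue [13, 10, 9, 7, 12, 8]
Visit 13; enqueue 5, 3 → queue [10, 9, 7, 12, 8, 5, 3]
Visit 10; enqueue 6 → queue [9, 7, 12, 8, 5, 3, 6]
Visit 9 → queue [7, 12, 8, 5, 3, 6]
Visit 7 → queue [12, 8, 5, 3, 6]
Visit 12 → queue [8, 5, 3, 6]
Visit 8; enqueue 4 → queue [5, 3, 6, 4]
Visit 5 → queue [3, 6, 4]
Visit 3 → queue [6, 4]
Visit 6 → queue [4]
Visit 4 → queue []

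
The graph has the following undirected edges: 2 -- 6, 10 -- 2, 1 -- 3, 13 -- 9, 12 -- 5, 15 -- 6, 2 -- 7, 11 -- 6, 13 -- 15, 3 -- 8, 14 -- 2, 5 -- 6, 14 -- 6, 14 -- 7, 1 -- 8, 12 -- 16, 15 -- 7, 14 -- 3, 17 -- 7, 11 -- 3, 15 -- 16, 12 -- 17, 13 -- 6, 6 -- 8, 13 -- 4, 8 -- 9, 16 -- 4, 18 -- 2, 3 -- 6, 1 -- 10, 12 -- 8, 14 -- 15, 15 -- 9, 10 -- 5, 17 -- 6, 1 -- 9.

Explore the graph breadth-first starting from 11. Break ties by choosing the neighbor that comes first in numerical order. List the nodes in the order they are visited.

11, 3, 6, 1, 8, 14, 2, 5, 13, 15, 17, 9, 10, 12, 7, 18, 4, 16

Visit 11; enqueue 3, 6 → queue [3, 6]
Visit 3; enqueue 1, 8, 14 → queue [6, 1, 8, 14]
Visit 6; enqueue 2, 5, 13, 15, 17 → queue [1, 8, 14, 2, 5, 13, 15, 17]
Visit 1; enqueue 9, 10 → queue [8, 14, 2, 5, 13, 15, 17, 9, 10]
Visit 8; enqueue 12 → queue [14, 2, 5, 13, 15, 17, 9, 10, 12]
Visit 14; enqueue 7 → queue [2, 5, 13, 15, 17, 9, 10, 12, 7]
Visit 2; enqueue 18 → queue [5, 13, 15, 17, 9, 10, 12, 7, 18]
Visit 5 → queue [13, 15, 17, 9, 10, 12, 7, 18]
Visit 13; enqueue 4 → queue [15, 17, 9, 10, 12, 7, 18, 4]
Visit 15; enqueue 16 → queue [17, 9, 10, 12, 7, 18, 4, 16]
Visit 17 → queue [9, 10, 12, 7, 18, 4, 16]
Visit 9 → queue [10, 12, 7, 18, 4, 16]
Visit 10 → queue [12, 7, 18, 4, 16]
Visit 12 → queue [7, 18, 4, 16]
Visit 7 → queue [18, 4, 16]
Visit 18 → queue [4, 16]
Visit 4 → queue [16]
Visit 16 → queue []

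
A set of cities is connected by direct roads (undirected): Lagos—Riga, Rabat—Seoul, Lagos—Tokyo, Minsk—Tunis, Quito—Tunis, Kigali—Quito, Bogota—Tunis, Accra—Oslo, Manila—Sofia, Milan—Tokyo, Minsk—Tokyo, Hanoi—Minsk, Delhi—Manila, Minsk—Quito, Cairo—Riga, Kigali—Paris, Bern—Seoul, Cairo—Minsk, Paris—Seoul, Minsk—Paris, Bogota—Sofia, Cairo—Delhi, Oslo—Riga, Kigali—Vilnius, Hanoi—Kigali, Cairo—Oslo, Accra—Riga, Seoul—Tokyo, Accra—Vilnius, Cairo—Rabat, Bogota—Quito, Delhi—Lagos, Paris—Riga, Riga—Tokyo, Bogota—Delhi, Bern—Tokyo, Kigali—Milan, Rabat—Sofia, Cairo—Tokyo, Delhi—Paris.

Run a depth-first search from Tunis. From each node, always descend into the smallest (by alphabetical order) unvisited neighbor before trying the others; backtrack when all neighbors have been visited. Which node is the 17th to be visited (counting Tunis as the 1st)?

Visit Tunis
Tunis → Bogota
Bogota → Delhi
Delhi → Cairo
Cairo → Minsk
Minsk → Hanoi
Hanoi → Kigali
Kigali → Milan
Milan → Tokyo
Tokyo → Bern
Bern → Seoul
Seoul → Paris
Paris → Riga
Riga → Accra
Accra → Oslo
Accra → Vilnius
Riga → Lagos
Seoul → Rabat
Rabat → Sofia
Sofia → Manila
Kigali → Quito

Visit order: Tunis, Bogota, Delhi, Cairo, Minsk, Hanoi, Kigali, Milan, Tokyo, Bern, Seoul, Paris, Riga, Accra, Oslo, Vilnius, Lagos, Rabat, Sofia, Manila, Quito

Lagos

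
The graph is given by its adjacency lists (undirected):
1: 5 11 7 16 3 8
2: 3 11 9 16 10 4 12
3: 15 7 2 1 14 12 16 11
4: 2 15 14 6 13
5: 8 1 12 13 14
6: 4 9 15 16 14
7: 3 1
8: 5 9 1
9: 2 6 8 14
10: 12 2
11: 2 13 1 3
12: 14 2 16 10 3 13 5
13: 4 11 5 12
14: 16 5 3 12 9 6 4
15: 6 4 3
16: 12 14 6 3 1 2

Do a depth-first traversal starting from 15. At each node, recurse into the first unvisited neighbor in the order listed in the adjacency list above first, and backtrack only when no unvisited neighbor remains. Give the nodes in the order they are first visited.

15, 6, 4, 2, 3, 7, 1, 5, 8, 9, 14, 16, 12, 10, 13, 11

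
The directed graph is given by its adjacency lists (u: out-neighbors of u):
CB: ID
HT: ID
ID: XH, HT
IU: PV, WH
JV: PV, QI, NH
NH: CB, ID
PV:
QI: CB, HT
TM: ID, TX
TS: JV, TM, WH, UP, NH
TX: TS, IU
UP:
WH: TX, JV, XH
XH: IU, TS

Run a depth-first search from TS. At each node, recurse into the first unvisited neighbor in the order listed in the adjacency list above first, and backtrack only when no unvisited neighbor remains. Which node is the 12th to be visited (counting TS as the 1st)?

NH

Visit TS
TS → JV
JV → PV
JV → QI
QI → CB
CB → ID
ID → XH
XH → IU
IU → WH
WH → TX
ID → HT
JV → NH
TS → TM
TS → UP

Visit order: TS, JV, PV, QI, CB, ID, XH, IU, WH, TX, HT, NH, TM, UP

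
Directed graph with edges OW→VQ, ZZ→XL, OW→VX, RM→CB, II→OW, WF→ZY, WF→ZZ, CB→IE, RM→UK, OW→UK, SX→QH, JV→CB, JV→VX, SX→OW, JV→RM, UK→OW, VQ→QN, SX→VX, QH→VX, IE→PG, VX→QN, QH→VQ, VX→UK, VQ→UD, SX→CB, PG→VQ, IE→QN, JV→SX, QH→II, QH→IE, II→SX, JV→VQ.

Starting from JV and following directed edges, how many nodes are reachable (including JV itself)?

14

BFS from JV visits: JV, VX, VQ, SX, RM, CB, UK, QN, UD, QH, OW, IE, II, PG
Reachable nodes: 14 of 18 total.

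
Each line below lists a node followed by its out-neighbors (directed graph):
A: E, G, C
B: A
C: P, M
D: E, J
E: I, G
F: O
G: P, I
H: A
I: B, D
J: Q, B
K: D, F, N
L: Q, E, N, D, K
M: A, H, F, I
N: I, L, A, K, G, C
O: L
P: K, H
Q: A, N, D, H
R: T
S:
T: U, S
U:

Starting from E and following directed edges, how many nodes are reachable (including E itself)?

17

BFS from E visits: E, G, I, P, B, D, H, K, A, J, F, N, C, Q, O, L, M
Reachable nodes: 17 of 21 total.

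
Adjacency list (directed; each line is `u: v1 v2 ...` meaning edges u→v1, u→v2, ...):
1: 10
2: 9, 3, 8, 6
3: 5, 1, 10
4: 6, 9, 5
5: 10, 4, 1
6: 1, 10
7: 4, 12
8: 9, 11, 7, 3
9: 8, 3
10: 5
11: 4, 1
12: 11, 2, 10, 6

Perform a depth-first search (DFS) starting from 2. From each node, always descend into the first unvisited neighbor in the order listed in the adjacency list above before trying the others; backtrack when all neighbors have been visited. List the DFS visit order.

Visit 2
2 → 9
9 → 8
8 → 11
11 → 4
4 → 6
6 → 1
1 → 10
10 → 5
8 → 7
7 → 12
8 → 3

2, 9, 8, 11, 4, 6, 1, 10, 5, 7, 12, 3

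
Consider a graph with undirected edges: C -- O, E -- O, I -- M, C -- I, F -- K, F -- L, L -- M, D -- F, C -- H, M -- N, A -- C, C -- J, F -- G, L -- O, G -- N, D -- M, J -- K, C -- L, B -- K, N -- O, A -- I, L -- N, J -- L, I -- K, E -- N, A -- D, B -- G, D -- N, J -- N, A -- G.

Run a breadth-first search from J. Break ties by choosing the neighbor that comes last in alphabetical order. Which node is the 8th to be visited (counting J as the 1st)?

G

Visit J; enqueue N, L, K, C → queue [N, L, K, C]
Visit N; enqueue O, M, G, E, D → queue [L, K, C, O, M, G, E, D]
Visit L; enqueue F → queue [K, C, O, M, G, E, D, F]
Visit K; enqueue I, B → queue [C, O, M, G, E, D, F, I, B]
Visit C; enqueue H, A → queue [O, M, G, E, D, F, I, B, H, A]
Visit O → queue [M, G, E, D, F, I, B, H, A]
Visit M → queue [G, E, D, F, I, B, H, A]
Visit G → queue [E, D, F, I, B, H, A]
Visit E → queue [D, F, I, B, H, A]
Visit D → queue [F, I, B, H, A]
Visit F → queue [I, B, H, A]
Visit I → queue [B, H, A]
Visit B → queue [H, A]
Visit H → queue [A]
Visit A → queue []

Visit order: J, N, L, K, C, O, M, G, E, D, F, I, B, H, A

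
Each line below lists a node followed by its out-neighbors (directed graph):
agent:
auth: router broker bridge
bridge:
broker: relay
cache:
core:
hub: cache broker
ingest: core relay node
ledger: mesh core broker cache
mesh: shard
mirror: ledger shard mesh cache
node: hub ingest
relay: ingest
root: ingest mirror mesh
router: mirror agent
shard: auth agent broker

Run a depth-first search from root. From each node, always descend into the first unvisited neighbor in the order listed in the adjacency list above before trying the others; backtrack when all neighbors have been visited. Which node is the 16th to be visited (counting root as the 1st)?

Visit root
root → ingest
ingest → core
ingest → relay
ingest → node
node → hub
hub → cache
hub → broker
root → mirror
mirror → ledger
ledger → mesh
mesh → shard
shard → auth
auth → router
router → agent
auth → bridge

Visit order: root, ingest, core, relay, node, hub, cache, broker, mirror, ledger, mesh, shard, auth, router, agent, bridge

bridge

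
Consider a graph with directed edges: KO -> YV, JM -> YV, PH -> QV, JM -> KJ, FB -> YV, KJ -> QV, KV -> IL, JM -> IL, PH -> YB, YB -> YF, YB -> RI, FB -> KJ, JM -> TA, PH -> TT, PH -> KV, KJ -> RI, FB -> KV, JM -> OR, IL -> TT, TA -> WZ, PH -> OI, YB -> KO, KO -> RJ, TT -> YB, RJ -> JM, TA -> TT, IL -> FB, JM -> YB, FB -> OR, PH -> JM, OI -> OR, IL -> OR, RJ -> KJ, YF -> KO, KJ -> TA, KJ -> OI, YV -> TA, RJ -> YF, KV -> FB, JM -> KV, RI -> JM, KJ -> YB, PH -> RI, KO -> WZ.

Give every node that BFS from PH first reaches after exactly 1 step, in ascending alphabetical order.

JM, KV, OI, QV, RI, TT, YB

Level 0: PH
Level 1: JM, KV, OI, QV, RI, TT, YB
Level 2: FB, IL, KJ, KO, OR, TA, YF, YV
Level 3: RJ, WZ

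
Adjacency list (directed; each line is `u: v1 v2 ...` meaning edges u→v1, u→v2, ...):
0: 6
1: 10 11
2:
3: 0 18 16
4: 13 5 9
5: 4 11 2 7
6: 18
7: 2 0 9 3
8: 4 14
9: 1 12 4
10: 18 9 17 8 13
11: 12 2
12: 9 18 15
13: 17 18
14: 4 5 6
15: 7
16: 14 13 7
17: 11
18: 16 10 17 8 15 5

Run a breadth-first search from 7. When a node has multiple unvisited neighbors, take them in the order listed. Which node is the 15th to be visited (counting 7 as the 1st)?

Visit 7; enqueue 2, 0, 9, 3 → queue [2, 0, 9, 3]
Visit 2 → queue [0, 9, 3]
Visit 0; enqueue 6 → queue [9, 3, 6]
Visit 9; enqueue 1, 12, 4 → queue [3, 6, 1, 12, 4]
Visit 3; enqueue 18, 16 → queue [6, 1, 12, 4, 18, 16]
Visit 6 → queue [1, 12, 4, 18, 16]
Visit 1; enqueue 10, 11 → queue [12, 4, 18, 16, 10, 11]
Visit 12; enqueue 15 → queue [4, 18, 16, 10, 11, 15]
Visit 4; enqueue 13, 5 → queue [18, 16, 10, 11, 15, 13, 5]
Visit 18; enqueue 17, 8 → queue [16, 10, 11, 15, 13, 5, 17, 8]
Visit 16; enqueue 14 → queue [10, 11, 15, 13, 5, 17, 8, 14]
Visit 10 → queue [11, 15, 13, 5, 17, 8, 14]
Visit 11 → queue [15, 13, 5, 17, 8, 14]
Visit 15 → queue [13, 5, 17, 8, 14]
Visit 13 → queue [5, 17, 8, 14]
Visit 5 → queue [17, 8, 14]
Visit 17 → queue [8, 14]
Visit 8 → queue [14]
Visit 14 → queue []

Visit order: 7, 2, 0, 9, 3, 6, 1, 12, 4, 18, 16, 10, 11, 15, 13, 5, 17, 8, 14

13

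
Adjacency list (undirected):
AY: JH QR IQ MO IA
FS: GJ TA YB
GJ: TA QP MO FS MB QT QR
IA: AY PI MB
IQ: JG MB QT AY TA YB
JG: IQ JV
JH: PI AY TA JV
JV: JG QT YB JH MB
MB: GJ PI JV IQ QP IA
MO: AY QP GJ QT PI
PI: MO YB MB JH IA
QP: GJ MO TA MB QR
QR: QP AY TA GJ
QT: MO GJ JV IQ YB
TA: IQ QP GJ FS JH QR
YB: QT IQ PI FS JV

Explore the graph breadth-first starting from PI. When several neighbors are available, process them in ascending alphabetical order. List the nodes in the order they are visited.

PI → IA → JH → MB → MO → YB → AY → JV → TA → GJ → IQ → QP → QT → FS → QR → JG

Visit PI; enqueue IA, JH, MB, MO, YB → queue [IA, JH, MB, MO, YB]
Visit IA; enqueue AY → queue [JH, MB, MO, YB, AY]
Visit JH; enqueue JV, TA → queue [MB, MO, YB, AY, JV, TA]
Visit MB; enqueue GJ, IQ, QP → queue [MO, YB, AY, JV, TA, GJ, IQ, QP]
Visit MO; enqueue QT → queue [YB, AY, JV, TA, GJ, IQ, QP, QT]
Visit YB; enqueue FS → queue [AY, JV, TA, GJ, IQ, QP, QT, FS]
Visit AY; enqueue QR → queue [JV, TA, GJ, IQ, QP, QT, FS, QR]
Visit JV; enqueue JG → queue [TA, GJ, IQ, QP, QT, FS, QR, JG]
Visit TA → queue [GJ, IQ, QP, QT, FS, QR, JG]
Visit GJ → queue [IQ, QP, QT, FS, QR, JG]
Visit IQ → queue [QP, QT, FS, QR, JG]
Visit QP → queue [QT, FS, QR, JG]
Visit QT → queue [FS, QR, JG]
Visit FS → queue [QR, JG]
Visit QR → queue [JG]
Visit JG → queue []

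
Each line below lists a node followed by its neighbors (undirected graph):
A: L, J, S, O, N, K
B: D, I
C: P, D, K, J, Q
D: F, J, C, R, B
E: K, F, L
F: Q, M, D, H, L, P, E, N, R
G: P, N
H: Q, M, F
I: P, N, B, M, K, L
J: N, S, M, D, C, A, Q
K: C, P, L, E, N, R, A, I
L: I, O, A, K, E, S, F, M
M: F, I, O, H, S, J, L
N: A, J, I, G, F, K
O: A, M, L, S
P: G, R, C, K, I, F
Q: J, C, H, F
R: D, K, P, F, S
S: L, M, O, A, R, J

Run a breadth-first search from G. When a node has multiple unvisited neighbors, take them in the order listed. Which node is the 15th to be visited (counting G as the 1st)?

Visit G; enqueue P, N → queue [P, N]
Visit P; enqueue R, C, K, I, F → queue [N, R, C, K, I, F]
Visit N; enqueue A, J → queue [R, C, K, I, F, A, J]
Visit R; enqueue D, S → queue [C, K, I, F, A, J, D, S]
Visit C; enqueue Q → queue [K, I, F, A, J, D, S, Q]
Visit K; enqueue L, E → queue [I, F, A, J, D, S, Q, L, E]
Visit I; enqueue B, M → queue [F, A, J, D, S, Q, L, E, B, M]
Visit F; enqueue H → queue [A, J, D, S, Q, L, E, B, M, H]
Visit A; enqueue O → queue [J, D, S, Q, L, E, B, M, H, O]
Visit J → queue [D, S, Q, L, E, B, M, H, O]
Visit D → queue [S, Q, L, E, B, M, H, O]
Visit S → queue [Q, L, E, B, M, H, O]
Visit Q → queue [L, E, B, M, H, O]
Visit L → queue [E, B, M, H, O]
Visit E → queue [B, M, H, O]
Visit B → queue [M, H, O]
Visit M → queue [H, O]
Visit H → queue [O]
Visit O → queue []

Visit order: G, P, N, R, C, K, I, F, A, J, D, S, Q, L, E, B, M, H, O

E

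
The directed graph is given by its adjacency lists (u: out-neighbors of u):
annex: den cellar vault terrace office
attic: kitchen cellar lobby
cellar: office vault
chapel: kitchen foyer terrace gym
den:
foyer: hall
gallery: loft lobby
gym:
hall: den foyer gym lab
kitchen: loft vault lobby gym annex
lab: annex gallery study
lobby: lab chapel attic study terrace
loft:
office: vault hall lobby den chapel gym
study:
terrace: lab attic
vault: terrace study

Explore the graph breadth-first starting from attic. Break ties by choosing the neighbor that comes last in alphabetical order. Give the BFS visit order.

Visit attic; enqueue lobby, kitchen, cellar → queue [lobby, kitchen, cellar]
Visit lobby; enqueue terrace, study, lab, chapel → queue [kitchen, cellar, terrace, study, lab, chapel]
Visit kitchen; enqueue vault, loft, gym, annex → queue [cellar, terrace, study, lab, chapel, vault, loft, gym, annex]
Visit cellar; enqueue office → queue [terrace, study, lab, chapel, vault, loft, gym, annex, office]
Visit terrace → queue [study, lab, chapel, vault, loft, gym, annex, office]
Visit study → queue [lab, chapel, vault, loft, gym, annex, office]
Visit lab; enqueue gallery → queue [chapel, vault, loft, gym, annex, office, gallery]
Visit chapel; enqueue foyer → queue [vault, loft, gym, annex, office, gallery, foyer]
Visit vault → queue [loft, gym, annex, office, gallery, foyer]
Visit loft → queue [gym, annex, office, gallery, foyer]
Visit gym → queue [annex, office, gallery, foyer]
Visit annex; enqueue den → queue [office, gallery, foyer, den]
Visit office; enqueue hall → queue [gallery, foyer, den, hall]
Visit gallery → queue [foyer, den, hall]
Visit foyer → queue [den, hall]
Visit den → queue [hall]
Visit hall → queue []

attic → lobby → kitchen → cellar → terrace → study → lab → chapel → vault → loft → gym → annex → office → gallery → foyer → den → hall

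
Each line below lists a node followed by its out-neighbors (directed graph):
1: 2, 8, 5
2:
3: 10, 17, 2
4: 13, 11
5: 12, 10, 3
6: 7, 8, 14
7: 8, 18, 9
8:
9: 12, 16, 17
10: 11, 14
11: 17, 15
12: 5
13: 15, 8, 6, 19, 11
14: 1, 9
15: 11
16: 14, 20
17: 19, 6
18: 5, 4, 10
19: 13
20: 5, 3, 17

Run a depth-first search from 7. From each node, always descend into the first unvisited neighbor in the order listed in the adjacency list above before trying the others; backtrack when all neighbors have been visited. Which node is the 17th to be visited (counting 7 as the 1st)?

Visit 7
7 → 8
7 → 18
18 → 5
5 → 12
5 → 10
10 → 11
11 → 17
17 → 19
19 → 13
13 → 15
13 → 6
6 → 14
14 → 1
1 → 2
14 → 9
9 → 16
16 → 20
20 → 3
18 → 4

Visit order: 7, 8, 18, 5, 12, 10, 11, 17, 19, 13, 15, 6, 14, 1, 2, 9, 16, 20, 3, 4

16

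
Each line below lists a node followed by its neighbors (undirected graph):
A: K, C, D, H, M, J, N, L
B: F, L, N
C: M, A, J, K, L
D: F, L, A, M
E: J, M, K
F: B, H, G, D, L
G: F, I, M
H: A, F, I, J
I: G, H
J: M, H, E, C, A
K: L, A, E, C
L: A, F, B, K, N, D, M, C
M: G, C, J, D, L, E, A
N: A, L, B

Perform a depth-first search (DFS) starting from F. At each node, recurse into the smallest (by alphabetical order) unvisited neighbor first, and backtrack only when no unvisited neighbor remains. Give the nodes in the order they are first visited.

Visit F
F → B
B → L
L → A
A → C
C → J
J → E
E → K
E → M
M → D
M → G
G → I
I → H
A → N

F, B, L, A, C, J, E, K, M, D, G, I, H, N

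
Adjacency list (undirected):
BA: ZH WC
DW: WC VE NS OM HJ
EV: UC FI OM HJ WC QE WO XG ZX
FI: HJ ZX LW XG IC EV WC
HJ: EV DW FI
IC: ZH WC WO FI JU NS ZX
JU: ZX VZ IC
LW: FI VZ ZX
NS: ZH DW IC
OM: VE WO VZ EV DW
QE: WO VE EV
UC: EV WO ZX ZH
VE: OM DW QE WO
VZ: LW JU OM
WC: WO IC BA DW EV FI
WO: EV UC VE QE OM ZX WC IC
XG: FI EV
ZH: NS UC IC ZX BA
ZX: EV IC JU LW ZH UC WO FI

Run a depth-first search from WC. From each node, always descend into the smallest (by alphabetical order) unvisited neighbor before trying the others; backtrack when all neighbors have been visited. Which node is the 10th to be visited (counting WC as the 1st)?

OM

Visit WC
WC → BA
BA → ZH
ZH → IC
IC → FI
FI → EV
EV → HJ
HJ → DW
DW → NS
DW → OM
OM → VE
VE → QE
QE → WO
WO → UC
UC → ZX
ZX → JU
JU → VZ
VZ → LW
EV → XG

Visit order: WC, BA, ZH, IC, FI, EV, HJ, DW, NS, OM, VE, QE, WO, UC, ZX, JU, VZ, LW, XG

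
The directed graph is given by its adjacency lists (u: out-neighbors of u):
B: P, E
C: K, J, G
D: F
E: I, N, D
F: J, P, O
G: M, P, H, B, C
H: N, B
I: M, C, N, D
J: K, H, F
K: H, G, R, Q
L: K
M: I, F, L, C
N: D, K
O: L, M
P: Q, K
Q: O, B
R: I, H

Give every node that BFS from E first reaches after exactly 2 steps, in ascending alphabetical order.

Level 0: E
Level 1: D, I, N
Level 2: C, F, K, M
Level 3: G, H, J, L, O, P, Q, R
Level 4: B

C, F, K, M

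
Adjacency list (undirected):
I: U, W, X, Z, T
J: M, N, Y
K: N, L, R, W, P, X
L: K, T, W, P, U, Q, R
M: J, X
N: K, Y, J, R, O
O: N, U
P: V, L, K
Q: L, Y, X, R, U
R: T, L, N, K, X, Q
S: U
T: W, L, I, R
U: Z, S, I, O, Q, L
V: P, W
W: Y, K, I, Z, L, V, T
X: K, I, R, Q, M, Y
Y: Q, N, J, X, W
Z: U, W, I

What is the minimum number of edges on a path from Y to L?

2

Level 0: Y
Level 1: J, N, Q, W, X
Level 2: I, K, L, M, O, R, T, U, V, Z
Level 3: P, S
L first appears at level 2.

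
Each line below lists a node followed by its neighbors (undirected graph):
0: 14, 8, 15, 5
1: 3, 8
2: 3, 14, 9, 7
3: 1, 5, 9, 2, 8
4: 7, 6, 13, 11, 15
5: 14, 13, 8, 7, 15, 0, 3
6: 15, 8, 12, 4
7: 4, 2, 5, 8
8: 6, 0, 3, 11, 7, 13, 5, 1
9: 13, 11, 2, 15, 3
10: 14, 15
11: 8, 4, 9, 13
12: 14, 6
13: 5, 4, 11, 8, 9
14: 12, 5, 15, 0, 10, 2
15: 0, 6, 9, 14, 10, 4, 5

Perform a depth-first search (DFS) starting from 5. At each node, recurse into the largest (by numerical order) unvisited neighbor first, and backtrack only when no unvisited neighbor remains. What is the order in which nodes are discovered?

Visit 5
5 → 15
15 → 14
14 → 12
12 → 6
6 → 8
8 → 13
13 → 11
11 → 9
9 → 3
3 → 2
2 → 7
7 → 4
3 → 1
8 → 0
14 → 10

5, 15, 14, 12, 6, 8, 13, 11, 9, 3, 2, 7, 4, 1, 0, 10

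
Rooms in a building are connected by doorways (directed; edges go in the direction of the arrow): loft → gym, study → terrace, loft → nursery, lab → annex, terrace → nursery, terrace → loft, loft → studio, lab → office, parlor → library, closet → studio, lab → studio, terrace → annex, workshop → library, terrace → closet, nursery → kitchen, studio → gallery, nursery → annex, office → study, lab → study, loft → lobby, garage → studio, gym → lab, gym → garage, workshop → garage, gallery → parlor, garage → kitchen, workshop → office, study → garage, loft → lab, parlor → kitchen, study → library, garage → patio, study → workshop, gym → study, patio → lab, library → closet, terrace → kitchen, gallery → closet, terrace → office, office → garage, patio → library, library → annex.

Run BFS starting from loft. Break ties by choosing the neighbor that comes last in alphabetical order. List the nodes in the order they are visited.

Visit loft; enqueue studio, nursery, lobby, lab, gym → queue [studio, nursery, lobby, lab, gym]
Visit studio; enqueue gallery → queue [nursery, lobby, lab, gym, gallery]
Visit nursery; enqueue kitchen, annex → queue [lobby, lab, gym, gallery, kitchen, annex]
Visit lobby → queue [lab, gym, gallery, kitchen, annex]
Visit lab; enqueue study, office → queue [gym, gallery, kitchen, annex, study, office]
Visit gym; enqueue garage → queue [gallery, kitchen, annex, study, office, garage]
Visit gallery; enqueue parlor, closet → queue [kitchen, annex, study, office, garage, parlor, closet]
Visit kitchen → queue [annex, study, office, garage, parlor, closet]
Visit annex → queue [study, office, garage, parlor, closet]
Visit study; enqueue workshop, terrace, library → queue [office, garage, parlor, closet, workshop, terrace, library]
Visit office → queue [garage, parlor, closet, workshop, terrace, library]
Visit garage; enqueue patio → queue [parlor, closet, workshop, terrace, library, patio]
Visit parlor → queue [closet, workshop, terrace, library, patio]
Visit closet → queue [workshop, terrace, library, patio]
Visit workshop → queue [terrace, library, patio]
Visit terrace → queue [library, patio]
Visit library → queue [patio]
Visit patio → queue []

loft, studio, nursery, lobby, lab, gym, gallery, kitchen, annex, study, office, garage, parlor, closet, workshop, terrace, library, patio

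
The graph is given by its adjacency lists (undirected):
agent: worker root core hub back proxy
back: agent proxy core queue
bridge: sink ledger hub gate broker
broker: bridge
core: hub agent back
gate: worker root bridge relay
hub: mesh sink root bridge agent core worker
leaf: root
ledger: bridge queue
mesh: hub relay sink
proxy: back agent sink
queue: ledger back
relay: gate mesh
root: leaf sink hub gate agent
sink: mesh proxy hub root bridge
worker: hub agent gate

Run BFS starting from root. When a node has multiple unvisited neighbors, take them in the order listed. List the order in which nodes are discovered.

Visit root; enqueue leaf, sink, hub, gate, agent → queue [leaf, sink, hub, gate, agent]
Visit leaf → queue [sink, hub, gate, agent]
Visit sink; enqueue mesh, proxy, bridge → queue [hub, gate, agent, mesh, proxy, bridge]
Visit hub; enqueue core, worker → queue [gate, agent, mesh, proxy, bridge, core, worker]
Visit gate; enqueue relay → queue [agent, mesh, proxy, bridge, core, worker, relay]
Visit agent; enqueue back → queue [mesh, proxy, bridge, core, worker, relay, back]
Visit mesh → queue [proxy, bridge, core, worker, relay, back]
Visit proxy → queue [bridge, core, worker, relay, back]
Visit bridge; enqueue ledger, broker → queue [core, worker, relay, back, ledger, broker]
Visit core → queue [worker, relay, back, ledger, broker]
Visit worker → queue [relay, back, ledger, broker]
Visit relay → queue [back, ledger, broker]
Visit back; enqueue queue → queue [ledger, broker, queue]
Visit ledger → queue [broker, queue]
Visit broker → queue [queue]
Visit queue → queue []

root, leaf, sink, hub, gate, agent, mesh, proxy, bridge, core, worker, relay, back, ledger, broker, queue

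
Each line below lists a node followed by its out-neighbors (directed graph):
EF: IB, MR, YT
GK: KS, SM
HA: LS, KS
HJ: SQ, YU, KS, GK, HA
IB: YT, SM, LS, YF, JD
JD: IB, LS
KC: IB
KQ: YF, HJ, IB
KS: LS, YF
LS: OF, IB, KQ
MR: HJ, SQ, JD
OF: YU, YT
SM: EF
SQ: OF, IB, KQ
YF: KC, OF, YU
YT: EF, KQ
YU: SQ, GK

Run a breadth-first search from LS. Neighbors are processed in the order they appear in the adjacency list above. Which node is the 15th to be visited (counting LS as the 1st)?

Visit LS; enqueue OF, IB, KQ → queue [OF, IB, KQ]
Visit OF; enqueue YU, YT → queue [IB, KQ, YU, YT]
Visit IB; enqueue SM, YF, JD → queue [KQ, YU, YT, SM, YF, JD]
Visit KQ; enqueue HJ → queue [YU, YT, SM, YF, JD, HJ]
Visit YU; enqueue SQ, GK → queue [YT, SM, YF, JD, HJ, SQ, GK]
Visit YT; enqueue EF → queue [SM, YF, JD, HJ, SQ, GK, EF]
Visit SM → queue [YF, JD, HJ, SQ, GK, EF]
Visit YF; enqueue KC → queue [JD, HJ, SQ, GK, EF, KC]
Visit JD → queue [HJ, SQ, GK, EF, KC]
Visit HJ; enqueue KS, HA → queue [SQ, GK, EF, KC, KS, HA]
Visit SQ → queue [GK, EF, KC, KS, HA]
Visit GK → queue [EF, KC, KS, HA]
Visit EF; enqueue MR → queue [KC, KS, HA, MR]
Visit KC → queue [KS, HA, MR]
Visit KS → queue [HA, MR]
Visit HA → queue [MR]
Visit MR → queue []

Visit order: LS, OF, IB, KQ, YU, YT, SM, YF, JD, HJ, SQ, GK, EF, KC, KS, HA, MR

KS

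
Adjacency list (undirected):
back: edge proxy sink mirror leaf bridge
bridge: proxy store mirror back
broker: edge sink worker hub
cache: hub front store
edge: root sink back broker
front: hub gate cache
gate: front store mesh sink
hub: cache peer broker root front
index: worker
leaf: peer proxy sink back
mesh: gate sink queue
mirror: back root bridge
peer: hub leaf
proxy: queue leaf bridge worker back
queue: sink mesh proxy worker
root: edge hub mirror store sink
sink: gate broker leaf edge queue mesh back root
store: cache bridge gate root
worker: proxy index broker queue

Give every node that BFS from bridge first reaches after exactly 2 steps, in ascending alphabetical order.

Level 0: bridge
Level 1: back, mirror, proxy, store
Level 2: cache, edge, gate, leaf, queue, root, sink, worker
Level 3: broker, front, hub, index, mesh, peer

cache, edge, gate, leaf, queue, root, sink, worker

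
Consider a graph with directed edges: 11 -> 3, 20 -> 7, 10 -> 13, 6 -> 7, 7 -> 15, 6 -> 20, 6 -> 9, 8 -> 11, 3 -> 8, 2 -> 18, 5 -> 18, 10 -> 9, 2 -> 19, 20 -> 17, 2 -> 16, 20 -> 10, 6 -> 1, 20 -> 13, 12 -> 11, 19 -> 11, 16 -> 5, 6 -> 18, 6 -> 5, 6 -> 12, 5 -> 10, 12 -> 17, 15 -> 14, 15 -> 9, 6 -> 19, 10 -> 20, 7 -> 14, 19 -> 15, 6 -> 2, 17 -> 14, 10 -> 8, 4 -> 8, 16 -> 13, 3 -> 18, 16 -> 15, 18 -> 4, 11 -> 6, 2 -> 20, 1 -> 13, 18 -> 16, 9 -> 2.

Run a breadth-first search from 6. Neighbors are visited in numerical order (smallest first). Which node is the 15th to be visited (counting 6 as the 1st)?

15

Visit 6; enqueue 1, 2, 5, 7, 9, 12, 18, 19, 20 → queue [1, 2, 5, 7, 9, 12, 18, 19, 20]
Visit 1; enqueue 13 → queue [2, 5, 7, 9, 12, 18, 19, 20, 13]
Visit 2; enqueue 16 → queue [5, 7, 9, 12, 18, 19, 20, 13, 16]
Visit 5; enqueue 10 → queue [7, 9, 12, 18, 19, 20, 13, 16, 10]
Visit 7; enqueue 14, 15 → queue [9, 12, 18, 19, 20, 13, 16, 10, 14, 15]
Visit 9 → queue [12, 18, 19, 20, 13, 16, 10, 14, 15]
Visit 12; enqueue 11, 17 → queue [18, 19, 20, 13, 16, 10, 14, 15, 11, 17]
Visit 18; enqueue 4 → queue [19, 20, 13, 16, 10, 14, 15, 11, 17, 4]
Visit 19 → queue [20, 13, 16, 10, 14, 15, 11, 17, 4]
Visit 20 → queue [13, 16, 10, 14, 15, 11, 17, 4]
Visit 13 → queue [16, 10, 14, 15, 11, 17, 4]
Visit 16 → queue [10, 14, 15, 11, 17, 4]
Visit 10; enqueue 8 → queue [14, 15, 11, 17, 4, 8]
Visit 14 → queue [15, 11, 17, 4, 8]
Visit 15 → queue [11, 17, 4, 8]
Visit 11; enqueue 3 → queue [17, 4, 8, 3]
Visit 17 → queue [4, 8, 3]
Visit 4 → queue [8, 3]
Visit 8 → queue [3]
Visit 3 → queue []

Visit order: 6, 1, 2, 5, 7, 9, 12, 18, 19, 20, 13, 16, 10, 14, 15, 11, 17, 4, 8, 3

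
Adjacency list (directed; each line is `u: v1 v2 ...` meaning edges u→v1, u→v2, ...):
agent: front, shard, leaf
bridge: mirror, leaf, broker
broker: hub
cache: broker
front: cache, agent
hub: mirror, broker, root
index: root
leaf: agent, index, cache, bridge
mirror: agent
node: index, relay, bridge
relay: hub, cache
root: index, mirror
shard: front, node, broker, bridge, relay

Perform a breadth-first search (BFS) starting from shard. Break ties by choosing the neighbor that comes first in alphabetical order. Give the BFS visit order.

shard → bridge → broker → front → node → relay → leaf → mirror → hub → agent → cache → index → root

Visit shard; enqueue bridge, broker, front, node, relay → queue [bridge, broker, front, node, relay]
Visit bridge; enqueue leaf, mirror → queue [broker, front, node, relay, leaf, mirror]
Visit broker; enqueue hub → queue [front, node, relay, leaf, mirror, hub]
Visit front; enqueue agent, cache → queue [node, relay, leaf, mirror, hub, agent, cache]
Visit node; enqueue index → queue [relay, leaf, mirror, hub, agent, cache, index]
Visit relay → queue [leaf, mirror, hub, agent, cache, index]
Visit leaf → queue [mirror, hub, agent, cache, index]
Visit mirror → queue [hub, agent, cache, index]
Visit hub; enqueue root → queue [agent, cache, index, root]
Visit agent → queue [cache, index, root]
Visit cache → queue [index, root]
Visit index → queue [root]
Visit root → queue []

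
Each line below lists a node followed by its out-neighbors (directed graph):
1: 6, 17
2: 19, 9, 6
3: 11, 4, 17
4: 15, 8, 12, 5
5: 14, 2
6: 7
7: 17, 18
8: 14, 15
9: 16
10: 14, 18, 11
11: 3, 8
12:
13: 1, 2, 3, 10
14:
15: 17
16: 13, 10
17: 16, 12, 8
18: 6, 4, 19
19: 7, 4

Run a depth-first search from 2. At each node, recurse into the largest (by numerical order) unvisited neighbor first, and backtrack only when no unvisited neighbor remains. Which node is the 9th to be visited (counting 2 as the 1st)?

Visit 2
2 → 19
19 → 7
7 → 18
18 → 6
18 → 4
4 → 15
15 → 17
17 → 16
16 → 13
13 → 10
10 → 14
10 → 11
11 → 8
11 → 3
13 → 1
17 → 12
4 → 5
2 → 9

Visit order: 2, 19, 7, 18, 6, 4, 15, 17, 16, 13, 10, 14, 11, 8, 3, 1, 12, 5, 9

16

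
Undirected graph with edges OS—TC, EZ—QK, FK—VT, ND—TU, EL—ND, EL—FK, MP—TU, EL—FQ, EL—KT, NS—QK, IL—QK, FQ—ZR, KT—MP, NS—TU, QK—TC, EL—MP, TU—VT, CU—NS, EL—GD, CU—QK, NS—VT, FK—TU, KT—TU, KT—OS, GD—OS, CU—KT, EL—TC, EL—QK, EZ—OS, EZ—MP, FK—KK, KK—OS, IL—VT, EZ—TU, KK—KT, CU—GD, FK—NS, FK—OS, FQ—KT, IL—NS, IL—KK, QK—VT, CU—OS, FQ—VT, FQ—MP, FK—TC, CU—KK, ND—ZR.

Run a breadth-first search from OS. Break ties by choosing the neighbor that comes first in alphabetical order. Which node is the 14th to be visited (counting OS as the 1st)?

VT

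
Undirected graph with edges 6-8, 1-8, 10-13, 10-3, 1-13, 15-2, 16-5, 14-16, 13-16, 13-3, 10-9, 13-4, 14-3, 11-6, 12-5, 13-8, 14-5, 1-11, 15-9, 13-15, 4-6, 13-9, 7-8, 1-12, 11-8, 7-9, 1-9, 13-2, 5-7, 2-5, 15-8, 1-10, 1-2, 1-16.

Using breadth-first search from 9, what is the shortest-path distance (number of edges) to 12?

Level 0: 9
Level 1: 1, 7, 10, 13, 15
Level 2: 2, 3, 4, 5, 8, 11, 12, 16
Level 3: 6, 14
12 first appears at level 2.

2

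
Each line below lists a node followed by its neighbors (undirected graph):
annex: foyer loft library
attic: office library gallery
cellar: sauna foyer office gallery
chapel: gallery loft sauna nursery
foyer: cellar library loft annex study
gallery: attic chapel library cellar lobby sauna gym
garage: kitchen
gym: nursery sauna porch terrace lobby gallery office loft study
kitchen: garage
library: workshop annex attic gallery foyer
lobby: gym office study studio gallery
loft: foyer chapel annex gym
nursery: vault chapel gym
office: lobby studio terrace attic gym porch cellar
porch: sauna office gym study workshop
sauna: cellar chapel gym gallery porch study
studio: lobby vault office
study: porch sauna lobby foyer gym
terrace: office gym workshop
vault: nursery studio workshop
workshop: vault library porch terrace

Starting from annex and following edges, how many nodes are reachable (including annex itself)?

BFS from annex visits: annex, loft, library, foyer, gym, chapel, workshop, gallery, attic, study, cellar, terrace, sauna, porch, office, nursery, lobby, vault, studio
Reachable nodes: 19 of 21 total.

19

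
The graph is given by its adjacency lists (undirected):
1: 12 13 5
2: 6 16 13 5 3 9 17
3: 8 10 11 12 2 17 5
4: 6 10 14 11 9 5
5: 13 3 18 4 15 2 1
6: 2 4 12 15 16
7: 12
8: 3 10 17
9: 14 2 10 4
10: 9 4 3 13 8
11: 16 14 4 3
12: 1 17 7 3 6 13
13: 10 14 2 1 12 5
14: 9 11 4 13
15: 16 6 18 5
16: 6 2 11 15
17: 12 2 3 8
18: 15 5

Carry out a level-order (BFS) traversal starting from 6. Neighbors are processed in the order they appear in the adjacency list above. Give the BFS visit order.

6, 2, 4, 12, 15, 16, 13, 5, 3, 9, 17, 10, 14, 11, 1, 7, 18, 8

Visit 6; enqueue 2, 4, 12, 15, 16 → queue [2, 4, 12, 15, 16]
Visit 2; enqueue 13, 5, 3, 9, 17 → queue [4, 12, 15, 16, 13, 5, 3, 9, 17]
Visit 4; enqueue 10, 14, 11 → queue [12, 15, 16, 13, 5, 3, 9, 17, 10, 14, 11]
Visit 12; enqueue 1, 7 → queue [15, 16, 13, 5, 3, 9, 17, 10, 14, 11, 1, 7]
Visit 15; enqueue 18 → queue [16, 13, 5, 3, 9, 17, 10, 14, 11, 1, 7, 18]
Visit 16 → queue [13, 5, 3, 9, 17, 10, 14, 11, 1, 7, 18]
Visit 13 → queue [5, 3, 9, 17, 10, 14, 11, 1, 7, 18]
Visit 5 → queue [3, 9, 17, 10, 14, 11, 1, 7, 18]
Visit 3; enqueue 8 → queue [9, 17, 10, 14, 11, 1, 7, 18, 8]
Visit 9 → queue [17, 10, 14, 11, 1, 7, 18, 8]
Visit 17 → queue [10, 14, 11, 1, 7, 18, 8]
Visit 10 → queue [14, 11, 1, 7, 18, 8]
Visit 14 → queue [11, 1, 7, 18, 8]
Visit 11 → queue [1, 7, 18, 8]
Visit 1 → queue [7, 18, 8]
Visit 7 → queue [18, 8]
Visit 18 → queue [8]
Visit 8 → queue []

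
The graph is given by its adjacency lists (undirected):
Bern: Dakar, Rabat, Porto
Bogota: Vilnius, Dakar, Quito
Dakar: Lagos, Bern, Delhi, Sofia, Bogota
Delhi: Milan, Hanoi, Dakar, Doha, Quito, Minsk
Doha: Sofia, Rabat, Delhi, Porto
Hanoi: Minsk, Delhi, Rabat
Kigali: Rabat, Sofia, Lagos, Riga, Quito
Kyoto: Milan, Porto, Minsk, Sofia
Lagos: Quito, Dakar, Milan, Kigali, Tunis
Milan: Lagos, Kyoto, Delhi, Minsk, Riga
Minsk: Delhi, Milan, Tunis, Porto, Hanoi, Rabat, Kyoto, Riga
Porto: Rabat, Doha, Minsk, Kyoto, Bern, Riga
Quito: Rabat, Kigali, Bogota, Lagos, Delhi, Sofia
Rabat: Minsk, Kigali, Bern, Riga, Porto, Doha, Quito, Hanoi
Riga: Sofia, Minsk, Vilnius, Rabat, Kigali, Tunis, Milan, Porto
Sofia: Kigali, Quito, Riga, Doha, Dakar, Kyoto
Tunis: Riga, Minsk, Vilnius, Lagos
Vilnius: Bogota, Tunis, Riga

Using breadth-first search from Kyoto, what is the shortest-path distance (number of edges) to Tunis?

2

Level 0: Kyoto
Level 1: Milan, Minsk, Porto, Sofia
Level 2: Bern, Dakar, Delhi, Doha, Hanoi, Kigali, Lagos, Quito, Rabat, Riga, Tunis
Level 3: Bogota, Vilnius
Tunis first appears at level 2.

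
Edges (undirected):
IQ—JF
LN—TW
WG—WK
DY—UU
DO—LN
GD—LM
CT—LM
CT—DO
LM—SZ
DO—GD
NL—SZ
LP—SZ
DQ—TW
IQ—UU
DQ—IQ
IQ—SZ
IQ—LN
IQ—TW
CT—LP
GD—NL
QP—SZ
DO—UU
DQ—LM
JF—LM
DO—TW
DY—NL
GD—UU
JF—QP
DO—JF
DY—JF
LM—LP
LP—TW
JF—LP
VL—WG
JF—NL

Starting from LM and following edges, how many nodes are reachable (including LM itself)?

15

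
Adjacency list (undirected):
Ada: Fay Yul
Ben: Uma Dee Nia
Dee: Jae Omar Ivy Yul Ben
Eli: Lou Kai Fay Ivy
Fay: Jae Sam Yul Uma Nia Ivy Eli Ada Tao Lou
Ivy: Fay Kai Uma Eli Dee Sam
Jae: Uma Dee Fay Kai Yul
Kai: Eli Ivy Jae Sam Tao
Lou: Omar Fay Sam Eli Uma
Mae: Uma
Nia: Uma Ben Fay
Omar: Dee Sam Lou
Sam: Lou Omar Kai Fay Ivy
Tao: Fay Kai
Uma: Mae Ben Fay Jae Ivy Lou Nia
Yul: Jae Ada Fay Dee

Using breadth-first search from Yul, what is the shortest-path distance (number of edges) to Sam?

2

Level 0: Yul
Level 1: Ada, Dee, Fay, Jae
Level 2: Ben, Eli, Ivy, Kai, Lou, Nia, Omar, Sam, Tao, Uma
Level 3: Mae
Sam first appears at level 2.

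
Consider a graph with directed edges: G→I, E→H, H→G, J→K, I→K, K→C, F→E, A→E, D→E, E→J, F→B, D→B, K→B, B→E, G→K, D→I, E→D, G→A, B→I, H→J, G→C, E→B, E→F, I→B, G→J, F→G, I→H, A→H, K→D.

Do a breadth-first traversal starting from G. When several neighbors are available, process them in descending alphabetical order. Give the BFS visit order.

G, K, J, I, C, A, D, B, H, E, F

Visit G; enqueue K, J, I, C, A → queue [K, J, I, C, A]
Visit K; enqueue D, B → queue [J, I, C, A, D, B]
Visit J → queue [I, C, A, D, B]
Visit I; enqueue H → queue [C, A, D, B, H]
Visit C → queue [A, D, B, H]
Visit A; enqueue E → queue [D, B, H, E]
Visit D → queue [B, H, E]
Visit B → queue [H, E]
Visit H → queue [E]
Visit E; enqueue F → queue [F]
Visit F → queue []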